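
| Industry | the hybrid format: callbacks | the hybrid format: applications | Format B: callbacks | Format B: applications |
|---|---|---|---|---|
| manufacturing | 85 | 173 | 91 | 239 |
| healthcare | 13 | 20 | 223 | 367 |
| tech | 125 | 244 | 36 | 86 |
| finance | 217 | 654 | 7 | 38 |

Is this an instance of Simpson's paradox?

Yes

Manufacturing: the hybrid format 85/173 = 49.1%, Format B 91/239 = 38.1% → the hybrid format
Healthcare: the hybrid format 13/20 = 65.0%, Format B 223/367 = 60.8% → the hybrid format
Tech: the hybrid format 125/244 = 51.2%, Format B 36/86 = 41.9% → the hybrid format
Finance: the hybrid format 217/654 = 33.2%, Format B 7/38 = 18.4% → the hybrid format
Overall: the hybrid format 440/1091 = 40.3%, Format B 357/730 = 48.9% → Format B
The hybrid format wins each industry group but Format B wins overall — the comparison reverses. The hybrid format's applications skew toward finance, which has a lower base rate.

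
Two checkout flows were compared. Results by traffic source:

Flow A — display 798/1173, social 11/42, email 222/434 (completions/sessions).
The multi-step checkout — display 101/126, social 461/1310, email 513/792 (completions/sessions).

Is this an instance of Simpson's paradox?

Display: Flow A 798/1173 = 68.0%, the multi-step checkout 101/126 = 80.2% → the multi-step checkout
Social: Flow A 11/42 = 26.2%, the multi-step checkout 461/1310 = 35.2% → the multi-step checkout
Email: Flow A 222/434 = 51.2%, the multi-step checkout 513/792 = 64.8% → the multi-step checkout
Overall: Flow A 1031/1649 = 62.5%, the multi-step checkout 1075/2228 = 48.2% → Flow A
The multi-step checkout wins each traffic group but Flow A wins overall — the comparison reverses. The multi-step checkout's sessions skew toward social, which has a lower base rate.

Yes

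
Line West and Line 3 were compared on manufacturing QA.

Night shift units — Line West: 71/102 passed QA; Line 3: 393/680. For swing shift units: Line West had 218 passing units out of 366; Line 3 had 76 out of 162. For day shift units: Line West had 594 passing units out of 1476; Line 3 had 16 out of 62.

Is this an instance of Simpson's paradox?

Yes

Night shift: Line West 71/102 = 69.6%, Line 3 393/680 = 57.8% → Line West
Swing shift: Line West 218/366 = 59.6%, Line 3 76/162 = 46.9% → Line West
Day shift: Line West 594/1476 = 40.2%, Line 3 16/62 = 25.8% → Line West
Overall: Line West 883/1944 = 45.4%, Line 3 485/904 = 53.7% → Line 3
Line West wins each shift group but Line 3 wins overall — the comparison reverses. Line West's units skew toward day shift, which has a lower base rate.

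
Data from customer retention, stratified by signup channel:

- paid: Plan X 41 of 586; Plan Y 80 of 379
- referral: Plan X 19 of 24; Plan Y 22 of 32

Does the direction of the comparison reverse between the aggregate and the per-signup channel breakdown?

No

Paid: Plan X 41/586 = 7.0%, Plan Y 80/379 = 21.1% → Plan Y
Referral: Plan X 19/24 = 79.2%, Plan Y 22/32 = 68.8% → Plan X
Overall: Plan X 60/610 = 9.8%, Plan Y 102/411 = 24.8% → Plan Y
Neither sweeps: Plan X wins 1 of 2 groups, Plan Y wins 1. Plan Y wins overall but not every group — no Simpson reversal.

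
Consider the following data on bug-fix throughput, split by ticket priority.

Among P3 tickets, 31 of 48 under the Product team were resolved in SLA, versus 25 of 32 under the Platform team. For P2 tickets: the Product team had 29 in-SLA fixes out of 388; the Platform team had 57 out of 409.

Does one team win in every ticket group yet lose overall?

P3: the Product team 31/48 = 64.6%, the Platform team 25/32 = 78.1% → the Platform team
P2: the Product team 29/388 = 7.5%, the Platform team 57/409 = 13.9% → the Platform team
Overall: the Product team 60/436 = 13.8%, the Platform team 82/441 = 18.6% → the Platform team
The Platform team wins overall and in every ticket group — no reversal.

No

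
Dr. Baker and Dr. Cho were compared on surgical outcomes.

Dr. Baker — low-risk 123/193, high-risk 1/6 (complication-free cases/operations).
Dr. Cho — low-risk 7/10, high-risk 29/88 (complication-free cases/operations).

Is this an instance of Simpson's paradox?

Yes

Low-risk: Dr. Baker 123/193 = 63.7%, Dr. Cho 7/10 = 70.0% → Dr. Cho
High-risk: Dr. Baker 1/6 = 16.7%, Dr. Cho 29/88 = 33.0% → Dr. Cho
Overall: Dr. Baker 124/199 = 62.3%, Dr. Cho 36/98 = 36.7% → Dr. Baker
Dr. Cho wins each patient risk group but Dr. Baker wins overall — the comparison reverses. Dr. Cho's operations skew toward high-risk, which has a lower base rate.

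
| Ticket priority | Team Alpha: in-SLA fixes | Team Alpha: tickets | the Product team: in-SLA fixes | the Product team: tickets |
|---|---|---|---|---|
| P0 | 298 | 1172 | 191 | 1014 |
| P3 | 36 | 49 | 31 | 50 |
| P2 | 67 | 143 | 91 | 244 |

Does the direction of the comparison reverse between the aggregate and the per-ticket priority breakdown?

P0: Team Alpha 298/1172 = 25.4%, the Product team 191/1014 = 18.8% → Team Alpha
P3: Team Alpha 36/49 = 73.5%, the Product team 31/50 = 62.0% → Team Alpha
P2: Team Alpha 67/143 = 46.9%, the Product team 91/244 = 37.3% → Team Alpha
Overall: Team Alpha 401/1364 = 29.4%, the Product team 313/1308 = 23.9% → Team Alpha
Team Alpha wins overall and in every ticket group — no reversal.

No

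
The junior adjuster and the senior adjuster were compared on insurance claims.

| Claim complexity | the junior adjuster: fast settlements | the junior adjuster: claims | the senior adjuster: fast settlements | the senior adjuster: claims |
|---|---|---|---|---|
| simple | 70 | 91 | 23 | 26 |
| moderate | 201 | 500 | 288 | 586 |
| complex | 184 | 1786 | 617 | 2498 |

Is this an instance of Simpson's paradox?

Simple: the junior adjuster 70/91 = 76.9%, the senior adjuster 23/26 = 88.5% → the senior adjuster
Moderate: the junior adjuster 201/500 = 40.2%, the senior adjuster 288/586 = 49.1% → the senior adjuster
Complex: the junior adjuster 184/1786 = 10.3%, the senior adjuster 617/2498 = 24.7% → the senior adjuster
Overall: the junior adjuster 455/2377 = 19.1%, the senior adjuster 928/3110 = 29.8% → the senior adjuster
The senior adjuster wins overall and in every claim group — no reversal.

No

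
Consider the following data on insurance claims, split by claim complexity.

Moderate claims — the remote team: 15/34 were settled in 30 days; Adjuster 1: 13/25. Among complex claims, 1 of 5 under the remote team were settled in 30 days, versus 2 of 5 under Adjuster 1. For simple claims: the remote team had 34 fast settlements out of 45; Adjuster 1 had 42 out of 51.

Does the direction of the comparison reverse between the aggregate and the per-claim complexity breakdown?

No

Moderate: the remote team 15/34 = 44.1%, Adjuster 1 13/25 = 52.0% → Adjuster 1
Complex: the remote team 1/5 = 20.0%, Adjuster 1 2/5 = 40.0% → Adjuster 1
Simple: the remote team 34/45 = 75.6%, Adjuster 1 42/51 = 82.4% → Adjuster 1
Overall: the remote team 50/84 = 59.5%, Adjuster 1 57/81 = 70.4% → Adjuster 1
Adjuster 1 wins overall and in every claim group — no reversal.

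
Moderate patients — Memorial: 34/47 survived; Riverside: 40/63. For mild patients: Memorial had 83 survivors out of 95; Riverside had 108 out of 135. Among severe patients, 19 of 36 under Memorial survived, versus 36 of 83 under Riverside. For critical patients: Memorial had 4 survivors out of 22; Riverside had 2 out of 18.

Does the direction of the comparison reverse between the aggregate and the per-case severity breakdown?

Moderate: Memorial 34/47 = 72.3%, Riverside 40/63 = 63.5% → Memorial
Mild: Memorial 83/95 = 87.4%, Riverside 108/135 = 80.0% → Memorial
Severe: Memorial 19/36 = 52.8%, Riverside 36/83 = 43.4% → Memorial
Critical: Memorial 4/22 = 18.2%, Riverside 2/18 = 11.1% → Memorial
Overall: Memorial 140/200 = 70.0%, Riverside 186/299 = 62.2% → Memorial
Memorial wins overall and in every case group — no reversal.

No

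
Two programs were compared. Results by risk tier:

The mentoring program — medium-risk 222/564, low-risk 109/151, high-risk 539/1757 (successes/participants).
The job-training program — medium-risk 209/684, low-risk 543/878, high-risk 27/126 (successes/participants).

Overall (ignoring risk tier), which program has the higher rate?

the job-training program

Medium-risk: the mentoring program 222/564 = 39.4%, the job-training program 209/684 = 30.6% → the mentoring program
Low-risk: the mentoring program 109/151 = 72.2%, the job-training program 543/878 = 61.8% → the mentoring program
High-risk: the mentoring program 539/1757 = 30.7%, the job-training program 27/126 = 21.4% → the mentoring program
Overall: the mentoring program 870/2472 = 35.2%, the job-training program 779/1688 = 46.1% → the job-training program
(The mentoring program wins every risk group but the job-training program wins overall — the mentoring program's participants skew toward the low-rate high-risk group.)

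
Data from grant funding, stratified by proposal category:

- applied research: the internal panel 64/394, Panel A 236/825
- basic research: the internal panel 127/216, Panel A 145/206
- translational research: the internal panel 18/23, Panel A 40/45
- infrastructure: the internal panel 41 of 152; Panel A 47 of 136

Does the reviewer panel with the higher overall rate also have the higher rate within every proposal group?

Yes

Applied research: the internal panel 64/394 = 16.2%, Panel A 236/825 = 28.6% → Panel A
Basic research: the internal panel 127/216 = 58.8%, Panel A 145/206 = 70.4% → Panel A
Translational research: the internal panel 18/23 = 78.3%, Panel A 40/45 = 88.9% → Panel A
Infrastructure: the internal panel 41/152 = 27.0%, Panel A 47/136 = 34.6% → Panel A
Overall: the internal panel 250/785 = 31.8%, Panel A 468/1212 = 38.6% → Panel A
Panel A wins overall and in every proposal group — no reversal.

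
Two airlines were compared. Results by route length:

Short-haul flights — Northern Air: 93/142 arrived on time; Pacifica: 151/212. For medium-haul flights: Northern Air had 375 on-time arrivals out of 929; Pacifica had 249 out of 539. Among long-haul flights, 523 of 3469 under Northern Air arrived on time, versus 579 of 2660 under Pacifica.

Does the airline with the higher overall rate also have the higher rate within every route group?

Short-haul: Northern Air 93/142 = 65.5%, Pacifica 151/212 = 71.2% → Pacifica
Medium-haul: Northern Air 375/929 = 40.4%, Pacifica 249/539 = 46.2% → Pacifica
Long-haul: Northern Air 523/3469 = 15.1%, Pacifica 579/2660 = 21.8% → Pacifica
Overall: Northern Air 991/4540 = 21.8%, Pacifica 979/3411 = 28.7% → Pacifica
Pacifica wins overall and in every route group — no reversal.

Yes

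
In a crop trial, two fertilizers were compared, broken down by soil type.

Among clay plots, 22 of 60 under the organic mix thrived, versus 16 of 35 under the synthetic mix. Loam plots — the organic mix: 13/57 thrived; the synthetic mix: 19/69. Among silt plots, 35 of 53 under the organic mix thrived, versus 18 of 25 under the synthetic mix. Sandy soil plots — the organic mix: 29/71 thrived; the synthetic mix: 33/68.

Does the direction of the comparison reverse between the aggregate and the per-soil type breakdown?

Clay: the organic mix 22/60 = 36.7%, the synthetic mix 16/35 = 45.7% → the synthetic mix
Loam: the organic mix 13/57 = 22.8%, the synthetic mix 19/69 = 27.5% → the synthetic mix
Silt: the organic mix 35/53 = 66.0%, the synthetic mix 18/25 = 72.0% → the synthetic mix
Sandy soil: the organic mix 29/71 = 40.8%, the synthetic mix 33/68 = 48.5% → the synthetic mix
Overall: the organic mix 99/241 = 41.1%, the synthetic mix 86/197 = 43.7% → the synthetic mix
The synthetic mix wins overall and in every soil group — no reversal.

No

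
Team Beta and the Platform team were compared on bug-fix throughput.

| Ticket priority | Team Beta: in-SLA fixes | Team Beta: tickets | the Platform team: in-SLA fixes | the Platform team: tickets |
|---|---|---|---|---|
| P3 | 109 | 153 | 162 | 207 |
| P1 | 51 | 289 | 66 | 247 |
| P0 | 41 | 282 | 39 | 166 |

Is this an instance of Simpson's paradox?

No

P3: Team Beta 109/153 = 71.2%, the Platform team 162/207 = 78.3% → the Platform team
P1: Team Beta 51/289 = 17.6%, the Platform team 66/247 = 26.7% → the Platform team
P0: Team Beta 41/282 = 14.5%, the Platform team 39/166 = 23.5% → the Platform team
Overall: Team Beta 201/724 = 27.8%, the Platform team 267/620 = 43.1% → the Platform team
The Platform team wins overall and in every ticket group — no reversal.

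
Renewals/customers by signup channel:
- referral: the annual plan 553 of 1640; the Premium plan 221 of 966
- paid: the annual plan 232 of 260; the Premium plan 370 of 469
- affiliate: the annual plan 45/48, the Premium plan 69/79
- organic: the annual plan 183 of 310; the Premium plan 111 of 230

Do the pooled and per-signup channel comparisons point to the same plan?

Yes

Referral: the annual plan 553/1640 = 33.7%, the Premium plan 221/966 = 22.9% → the annual plan
Paid: the annual plan 232/260 = 89.2%, the Premium plan 370/469 = 78.9% → the annual plan
Affiliate: the annual plan 45/48 = 93.8%, the Premium plan 69/79 = 87.3% → the annual plan
Organic: the annual plan 183/310 = 59.0%, the Premium plan 111/230 = 48.3% → the annual plan
Overall: the annual plan 1013/2258 = 44.9%, the Premium plan 771/1744 = 44.2% → the annual plan
The annual plan wins overall and in every signup group — no reversal.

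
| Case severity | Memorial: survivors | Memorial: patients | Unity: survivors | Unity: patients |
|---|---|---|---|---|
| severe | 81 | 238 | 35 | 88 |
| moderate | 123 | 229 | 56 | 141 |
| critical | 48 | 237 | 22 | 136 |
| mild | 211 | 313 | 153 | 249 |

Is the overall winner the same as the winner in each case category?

No

Severe: Memorial 81/238 = 34.0%, Unity 35/88 = 39.8% → Unity
Moderate: Memorial 123/229 = 53.7%, Unity 56/141 = 39.7% → Memorial
Critical: Memorial 48/237 = 20.3%, Unity 22/136 = 16.2% → Memorial
Mild: Memorial 211/313 = 67.4%, Unity 153/249 = 61.4% → Memorial
Overall: Memorial 463/1017 = 45.5%, Unity 266/614 = 43.3% → Memorial
Neither sweeps: Memorial wins 3 of 4 groups, Unity wins 1. Memorial wins overall but not every group — no Simpson reversal.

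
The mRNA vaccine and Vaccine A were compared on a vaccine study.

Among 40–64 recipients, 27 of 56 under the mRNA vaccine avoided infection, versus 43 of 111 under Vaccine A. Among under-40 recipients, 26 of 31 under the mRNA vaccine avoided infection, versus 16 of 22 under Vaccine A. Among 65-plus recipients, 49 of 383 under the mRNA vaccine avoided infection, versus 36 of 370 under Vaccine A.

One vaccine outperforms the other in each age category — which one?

40–64: the mRNA vaccine 27/56 = 48.2%, Vaccine A 43/111 = 38.7% → the mRNA vaccine
Under-40: the mRNA vaccine 26/31 = 83.9%, Vaccine A 16/22 = 72.7% → the mRNA vaccine
65-plus: the mRNA vaccine 49/383 = 12.8%, Vaccine A 36/370 = 9.7% → the mRNA vaccine
The mRNA vaccine has the higher rate in all 3 groups.

the mRNA vaccine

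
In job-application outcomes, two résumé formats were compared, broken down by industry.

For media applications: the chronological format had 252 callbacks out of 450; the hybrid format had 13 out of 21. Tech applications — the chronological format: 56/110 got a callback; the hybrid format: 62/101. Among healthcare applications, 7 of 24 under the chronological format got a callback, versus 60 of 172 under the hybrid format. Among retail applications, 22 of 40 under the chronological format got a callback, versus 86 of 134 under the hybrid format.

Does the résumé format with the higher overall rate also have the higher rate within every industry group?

Media: the chronological format 252/450 = 56.0%, the hybrid format 13/21 = 61.9% → the hybrid format
Tech: the chronological format 56/110 = 50.9%, the hybrid format 62/101 = 61.4% → the hybrid format
Healthcare: the chronological format 7/24 = 29.2%, the hybrid format 60/172 = 34.9% → the hybrid format
Retail: the chronological format 22/40 = 55.0%, the hybrid format 86/134 = 64.2% → the hybrid format
Overall: the chronological format 337/624 = 54.0%, the hybrid format 221/428 = 51.6% → the chronological format
The hybrid format wins each industry group but the chronological format wins overall — the comparison reverses. The hybrid format's applications skew toward healthcare, which has a lower base rate.

No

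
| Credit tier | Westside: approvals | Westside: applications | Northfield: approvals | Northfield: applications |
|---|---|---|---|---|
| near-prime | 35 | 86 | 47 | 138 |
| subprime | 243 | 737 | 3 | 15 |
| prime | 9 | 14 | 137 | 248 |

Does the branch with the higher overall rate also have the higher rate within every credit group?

Near-prime: Westside 35/86 = 40.7%, Northfield 47/138 = 34.1% → Westside
Subprime: Westside 243/737 = 33.0%, Northfield 3/15 = 20.0% → Westside
Prime: Westside 9/14 = 64.3%, Northfield 137/248 = 55.2% → Westside
Overall: Westside 287/837 = 34.3%, Northfield 187/401 = 46.6% → Northfield
Westside wins each credit group but Northfield wins overall — the comparison reverses. Westside's applications skew toward subprime, which has a lower base rate.

No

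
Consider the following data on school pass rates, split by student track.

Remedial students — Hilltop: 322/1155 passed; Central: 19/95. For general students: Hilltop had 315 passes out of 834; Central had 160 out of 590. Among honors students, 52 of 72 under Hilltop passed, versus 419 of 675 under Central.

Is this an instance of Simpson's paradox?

Remedial: Hilltop 322/1155 = 27.9%, Central 19/95 = 20.0% → Hilltop
General: Hilltop 315/834 = 37.8%, Central 160/590 = 27.1% → Hilltop
Honors: Hilltop 52/72 = 72.2%, Central 419/675 = 62.1% → Hilltop
Overall: Hilltop 689/2061 = 33.4%, Central 598/1360 = 44.0% → Central
Hilltop wins each student group but Central wins overall — the comparison reverses. Hilltop's students skew toward remedial, which has a lower base rate.

Yes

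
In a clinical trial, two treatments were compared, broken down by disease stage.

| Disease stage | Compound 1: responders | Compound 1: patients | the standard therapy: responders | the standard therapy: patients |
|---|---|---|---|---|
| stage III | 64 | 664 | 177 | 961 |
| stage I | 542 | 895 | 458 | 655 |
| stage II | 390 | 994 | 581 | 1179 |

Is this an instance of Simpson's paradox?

Stage III: Compound 1 64/664 = 9.6%, the standard therapy 177/961 = 18.4% → the standard therapy
Stage I: Compound 1 542/895 = 60.6%, the standard therapy 458/655 = 69.9% → the standard therapy
Stage II: Compound 1 390/994 = 39.2%, the standard therapy 581/1179 = 49.3% → the standard therapy
Overall: Compound 1 996/2553 = 39.0%, the standard therapy 1216/2795 = 43.5% → the standard therapy
The standard therapy wins overall and in every disease group — no reversal.

No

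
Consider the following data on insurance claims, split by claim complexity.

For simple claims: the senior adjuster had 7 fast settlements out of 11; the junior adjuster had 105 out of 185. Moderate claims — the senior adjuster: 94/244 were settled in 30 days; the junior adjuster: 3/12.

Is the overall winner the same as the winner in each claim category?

No

Simple: the senior adjuster 7/11 = 63.6%, the junior adjuster 105/185 = 56.8% → the senior adjuster
Moderate: the senior adjuster 94/244 = 38.5%, the junior adjuster 3/12 = 25.0% → the senior adjuster
Overall: the senior adjuster 101/255 = 39.6%, the junior adjuster 108/197 = 54.8% → the junior adjuster
The senior adjuster wins each claim group but the junior adjuster wins overall — the comparison reverses. The senior adjuster's claims skew toward moderate, which has a lower base rate.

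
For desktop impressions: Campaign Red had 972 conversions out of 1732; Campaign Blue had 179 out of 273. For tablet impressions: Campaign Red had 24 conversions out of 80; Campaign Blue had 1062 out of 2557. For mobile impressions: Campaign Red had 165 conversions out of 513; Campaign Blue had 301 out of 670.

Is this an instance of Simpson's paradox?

Yes

Desktop: Campaign Red 972/1732 = 56.1%, Campaign Blue 179/273 = 65.6% → Campaign Blue
Tablet: Campaign Red 24/80 = 30.0%, Campaign Blue 1062/2557 = 41.5% → Campaign Blue
Mobile: Campaign Red 165/513 = 32.2%, Campaign Blue 301/670 = 44.9% → Campaign Blue
Overall: Campaign Red 1161/2325 = 49.9%, Campaign Blue 1542/3500 = 44.1% → Campaign Red
Campaign Blue wins each device group but Campaign Red wins overall — the comparison reverses. Campaign Blue's impressions skew toward tablet, which has a lower base rate.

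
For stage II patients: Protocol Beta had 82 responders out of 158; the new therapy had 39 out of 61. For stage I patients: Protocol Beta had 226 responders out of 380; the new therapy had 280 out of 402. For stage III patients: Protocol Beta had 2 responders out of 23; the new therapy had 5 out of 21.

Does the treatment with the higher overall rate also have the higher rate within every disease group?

Yes

Stage II: Protocol Beta 82/158 = 51.9%, the new therapy 39/61 = 63.9% → the new therapy
Stage I: Protocol Beta 226/380 = 59.5%, the new therapy 280/402 = 69.7% → the new therapy
Stage III: Protocol Beta 2/23 = 8.7%, the new therapy 5/21 = 23.8% → the new therapy
Overall: Protocol Beta 310/561 = 55.3%, the new therapy 324/484 = 66.9% → the new therapy
The new therapy wins overall and in every disease group — no reversal.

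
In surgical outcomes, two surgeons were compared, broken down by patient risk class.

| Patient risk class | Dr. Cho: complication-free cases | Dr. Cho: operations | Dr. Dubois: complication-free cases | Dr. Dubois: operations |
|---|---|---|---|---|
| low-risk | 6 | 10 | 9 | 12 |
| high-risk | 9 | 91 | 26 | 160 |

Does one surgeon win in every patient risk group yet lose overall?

Low-risk: Dr. Cho 6/10 = 60.0%, Dr. Dubois 9/12 = 75.0% → Dr. Dubois
High-risk: Dr. Cho 9/91 = 9.9%, Dr. Dubois 26/160 = 16.2% → Dr. Dubois
Overall: Dr. Cho 15/101 = 14.9%, Dr. Dubois 35/172 = 20.3% → Dr. Dubois
Dr. Dubois wins overall and in every patient risk group — no reversal.

No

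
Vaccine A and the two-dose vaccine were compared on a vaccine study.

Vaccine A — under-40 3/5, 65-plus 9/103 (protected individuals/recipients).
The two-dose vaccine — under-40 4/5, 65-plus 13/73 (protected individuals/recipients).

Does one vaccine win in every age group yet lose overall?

No

Under-40: Vaccine A 3/5 = 60.0%, the two-dose vaccine 4/5 = 80.0% → the two-dose vaccine
65-plus: Vaccine A 9/103 = 8.7%, the two-dose vaccine 13/73 = 17.8% → the two-dose vaccine
Overall: Vaccine A 12/108 = 11.1%, the two-dose vaccine 17/78 = 21.8% → the two-dose vaccine
The two-dose vaccine wins overall and in every age group — no reversal.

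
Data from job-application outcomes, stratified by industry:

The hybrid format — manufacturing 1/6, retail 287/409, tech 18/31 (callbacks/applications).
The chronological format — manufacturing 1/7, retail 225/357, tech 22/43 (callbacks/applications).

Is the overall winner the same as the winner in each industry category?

Yes

Manufacturing: the hybrid format 1/6 = 16.7%, the chronological format 1/7 = 14.3% → the hybrid format
Retail: the hybrid format 287/409 = 70.2%, the chronological format 225/357 = 63.0% → the hybrid format
Tech: the hybrid format 18/31 = 58.1%, the chronological format 22/43 = 51.2% → the hybrid format
Overall: the hybrid format 306/446 = 68.6%, the chronological format 248/407 = 60.9% → the hybrid format
The hybrid format wins overall and in every industry group — no reversal.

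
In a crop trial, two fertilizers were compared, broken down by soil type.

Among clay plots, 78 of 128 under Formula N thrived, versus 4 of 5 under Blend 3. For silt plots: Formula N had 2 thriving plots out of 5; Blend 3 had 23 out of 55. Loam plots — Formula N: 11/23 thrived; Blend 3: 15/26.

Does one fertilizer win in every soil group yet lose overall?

Clay: Formula N 78/128 = 60.9%, Blend 3 4/5 = 80.0% → Blend 3
Silt: Formula N 2/5 = 40.0%, Blend 3 23/55 = 41.8% → Blend 3
Loam: Formula N 11/23 = 47.8%, Blend 3 15/26 = 57.7% → Blend 3
Overall: Formula N 91/156 = 58.3%, Blend 3 42/86 = 48.8% → Formula N
Blend 3 wins each soil group but Formula N wins overall — the comparison reverses. Blend 3's plots skew toward silt, which has a lower base rate.

Yes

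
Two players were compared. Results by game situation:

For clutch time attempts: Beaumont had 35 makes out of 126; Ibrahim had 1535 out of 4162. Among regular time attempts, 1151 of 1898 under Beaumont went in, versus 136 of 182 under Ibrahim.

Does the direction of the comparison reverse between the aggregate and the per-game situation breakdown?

Clutch time: Beaumont 35/126 = 27.8%, Ibrahim 1535/4162 = 36.9% → Ibrahim
Regular time: Beaumont 1151/1898 = 60.6%, Ibrahim 136/182 = 74.7% → Ibrahim
Overall: Beaumont 1186/2024 = 58.6%, Ibrahim 1671/4344 = 38.5% → Beaumont
Ibrahim wins each game group but Beaumont wins overall — the comparison reverses. Ibrahim's attempts skew toward clutch time, which has a lower base rate.

Yes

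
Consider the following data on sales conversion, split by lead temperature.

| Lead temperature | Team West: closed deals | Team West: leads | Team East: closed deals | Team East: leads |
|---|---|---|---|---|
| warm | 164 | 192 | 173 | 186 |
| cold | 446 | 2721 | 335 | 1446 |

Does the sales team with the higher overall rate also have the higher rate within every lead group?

Yes

Warm: Team West 164/192 = 85.4%, Team East 173/186 = 93.0% → Team East
Cold: Team West 446/2721 = 16.4%, Team East 335/1446 = 23.2% → Team East
Overall: Team West 610/2913 = 20.9%, Team East 508/1632 = 31.1% → Team East
Team East wins overall and in every lead group — no reversal.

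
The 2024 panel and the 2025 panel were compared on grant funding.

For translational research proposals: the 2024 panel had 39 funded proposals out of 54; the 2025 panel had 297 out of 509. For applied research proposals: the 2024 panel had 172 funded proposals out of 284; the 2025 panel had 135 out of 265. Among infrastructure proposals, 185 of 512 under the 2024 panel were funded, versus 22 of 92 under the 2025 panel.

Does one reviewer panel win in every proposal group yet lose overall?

Yes

Translational research: the 2024 panel 39/54 = 72.2%, the 2025 panel 297/509 = 58.3% → the 2024 panel
Applied research: the 2024 panel 172/284 = 60.6%, the 2025 panel 135/265 = 50.9% → the 2024 panel
Infrastructure: the 2024 panel 185/512 = 36.1%, the 2025 panel 22/92 = 23.9% → the 2024 panel
Overall: the 2024 panel 396/850 = 46.6%, the 2025 panel 454/866 = 52.4% → the 2025 panel
The 2024 panel wins each proposal group but the 2025 panel wins overall — the comparison reverses. The 2024 panel's proposals skew toward infrastructure, which has a lower base rate.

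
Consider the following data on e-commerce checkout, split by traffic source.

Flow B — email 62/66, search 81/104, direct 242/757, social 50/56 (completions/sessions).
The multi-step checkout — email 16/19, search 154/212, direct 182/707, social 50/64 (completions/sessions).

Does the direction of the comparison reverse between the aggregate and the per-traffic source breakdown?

No

Email: Flow B 62/66 = 93.9%, the multi-step checkout 16/19 = 84.2% → Flow B
Search: Flow B 81/104 = 77.9%, the multi-step checkout 154/212 = 72.6% → Flow B
Direct: Flow B 242/757 = 32.0%, the multi-step checkout 182/707 = 25.7% → Flow B
Social: Flow B 50/56 = 89.3%, the multi-step checkout 50/64 = 78.1% → Flow B
Overall: Flow B 435/983 = 44.3%, the multi-step checkout 402/1002 = 40.1% → Flow B
Flow B wins overall and in every traffic group — no reversal.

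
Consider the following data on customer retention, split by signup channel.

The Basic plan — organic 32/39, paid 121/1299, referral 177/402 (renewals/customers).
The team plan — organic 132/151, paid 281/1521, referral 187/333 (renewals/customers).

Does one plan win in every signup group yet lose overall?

Organic: the Basic plan 32/39 = 82.1%, the team plan 132/151 = 87.4% → the team plan
Paid: the Basic plan 121/1299 = 9.3%, the team plan 281/1521 = 18.5% → the team plan
Referral: the Basic plan 177/402 = 44.0%, the team plan 187/333 = 56.2% → the team plan
Overall: the Basic plan 330/1740 = 19.0%, the team plan 600/2005 = 29.9% → the team plan
The team plan wins overall and in every signup group — no reversal.

No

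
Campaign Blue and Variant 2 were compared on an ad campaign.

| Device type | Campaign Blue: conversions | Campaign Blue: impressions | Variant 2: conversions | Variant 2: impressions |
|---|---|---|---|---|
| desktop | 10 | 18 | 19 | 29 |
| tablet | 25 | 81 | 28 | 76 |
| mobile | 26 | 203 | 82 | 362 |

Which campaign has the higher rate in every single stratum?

Desktop: Campaign Blue 10/18 = 55.6%, Variant 2 19/29 = 65.5% → Variant 2
Tablet: Campaign Blue 25/81 = 30.9%, Variant 2 28/76 = 36.8% → Variant 2
Mobile: Campaign Blue 26/203 = 12.8%, Variant 2 82/362 = 22.7% → Variant 2
Variant 2 has the higher rate in all 3 groups.

Variant 2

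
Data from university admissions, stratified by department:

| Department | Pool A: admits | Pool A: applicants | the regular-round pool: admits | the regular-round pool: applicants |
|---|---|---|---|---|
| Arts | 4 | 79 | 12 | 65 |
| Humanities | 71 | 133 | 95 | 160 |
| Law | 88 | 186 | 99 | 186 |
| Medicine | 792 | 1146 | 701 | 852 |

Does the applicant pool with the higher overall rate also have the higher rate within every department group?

Yes

Arts: Pool A 4/79 = 5.1%, the regular-round pool 12/65 = 18.5% → the regular-round pool
Humanities: Pool A 71/133 = 53.4%, the regular-round pool 95/160 = 59.4% → the regular-round pool
Law: Pool A 88/186 = 47.3%, the regular-round pool 99/186 = 53.2% → the regular-round pool
Medicine: Pool A 792/1146 = 69.1%, the regular-round pool 701/852 = 82.3% → the regular-round pool
Overall: Pool A 955/1544 = 61.9%, the regular-round pool 907/1263 = 71.8% → the regular-round pool
The regular-round pool wins overall and in every department group — no reversal.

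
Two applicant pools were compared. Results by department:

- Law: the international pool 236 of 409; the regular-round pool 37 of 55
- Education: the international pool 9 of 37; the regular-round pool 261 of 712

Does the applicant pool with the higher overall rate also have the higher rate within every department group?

No

Law: the international pool 236/409 = 57.7%, the regular-round pool 37/55 = 67.3% → the regular-round pool
Education: the international pool 9/37 = 24.3%, the regular-round pool 261/712 = 36.7% → the regular-round pool
Overall: the international pool 245/446 = 54.9%, the regular-round pool 298/767 = 38.9% → the international pool
The regular-round pool wins each department group but the international pool wins overall — the comparison reverses. The regular-round pool's applicants skew toward Education, which has a lower base rate.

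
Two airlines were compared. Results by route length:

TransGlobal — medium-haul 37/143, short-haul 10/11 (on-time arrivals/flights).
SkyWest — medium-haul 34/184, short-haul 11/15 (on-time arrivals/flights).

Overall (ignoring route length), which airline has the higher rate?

Medium-haul: TransGlobal 37/143 = 25.9%, SkyWest 34/184 = 18.5% → TransGlobal
Short-haul: TransGlobal 10/11 = 90.9%, SkyWest 11/15 = 73.3% → TransGlobal
Overall: TransGlobal 47/154 = 30.5%, SkyWest 45/199 = 22.6% → TransGlobal

TransGlobal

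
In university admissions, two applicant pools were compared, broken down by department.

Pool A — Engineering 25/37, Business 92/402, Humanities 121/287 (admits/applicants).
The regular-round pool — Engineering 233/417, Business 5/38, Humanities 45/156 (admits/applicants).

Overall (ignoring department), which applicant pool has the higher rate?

the regular-round pool

Engineering: Pool A 25/37 = 67.6%, the regular-round pool 233/417 = 55.9% → Pool A
Business: Pool A 92/402 = 22.9%, the regular-round pool 5/38 = 13.2% → Pool A
Humanities: Pool A 121/287 = 42.2%, the regular-round pool 45/156 = 28.8% → Pool A
Overall: Pool A 238/726 = 32.8%, the regular-round pool 283/611 = 46.3% → the regular-round pool
(Pool A wins every department group but the regular-round pool wins overall — Pool A's applicants skew toward the low-rate Business group.)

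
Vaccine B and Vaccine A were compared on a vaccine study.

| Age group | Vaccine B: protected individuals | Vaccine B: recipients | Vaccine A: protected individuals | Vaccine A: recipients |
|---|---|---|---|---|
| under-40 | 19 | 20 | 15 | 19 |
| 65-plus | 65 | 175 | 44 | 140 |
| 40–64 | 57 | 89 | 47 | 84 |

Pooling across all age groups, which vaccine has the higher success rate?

Vaccine B

Under-40: Vaccine B 19/20 = 95.0%, Vaccine A 15/19 = 78.9% → Vaccine B
65-plus: Vaccine B 65/175 = 37.1%, Vaccine A 44/140 = 31.4% → Vaccine B
40–64: Vaccine B 57/89 = 64.0%, Vaccine A 47/84 = 56.0% → Vaccine B
Overall: Vaccine B 141/284 = 49.6%, Vaccine A 106/243 = 43.6% → Vaccine B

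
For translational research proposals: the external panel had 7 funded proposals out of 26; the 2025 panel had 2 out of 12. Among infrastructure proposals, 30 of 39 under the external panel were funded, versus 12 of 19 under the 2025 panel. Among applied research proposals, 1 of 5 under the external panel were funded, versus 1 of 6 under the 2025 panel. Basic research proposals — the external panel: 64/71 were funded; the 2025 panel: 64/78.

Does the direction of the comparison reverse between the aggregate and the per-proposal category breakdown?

No

Translational research: the external panel 7/26 = 26.9%, the 2025 panel 2/12 = 16.7% → the external panel
Infrastructure: the external panel 30/39 = 76.9%, the 2025 panel 12/19 = 63.2% → the external panel
Applied research: the external panel 1/5 = 20.0%, the 2025 panel 1/6 = 16.7% → the external panel
Basic research: the external panel 64/71 = 90.1%, the 2025 panel 64/78 = 82.1% → the external panel
Overall: the external panel 102/141 = 72.3%, the 2025 panel 79/115 = 68.7% → the external panel
The external panel wins overall and in every proposal group — no reversal.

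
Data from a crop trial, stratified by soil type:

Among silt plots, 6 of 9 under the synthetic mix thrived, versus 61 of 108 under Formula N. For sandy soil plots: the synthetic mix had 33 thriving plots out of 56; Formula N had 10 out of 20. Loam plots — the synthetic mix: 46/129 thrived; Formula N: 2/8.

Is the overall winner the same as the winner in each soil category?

Silt: the synthetic mix 6/9 = 66.7%, Formula N 61/108 = 56.5% → the synthetic mix
Sandy soil: the synthetic mix 33/56 = 58.9%, Formula N 10/20 = 50.0% → the synthetic mix
Loam: the synthetic mix 46/129 = 35.7%, Formula N 2/8 = 25.0% → the synthetic mix
Overall: the synthetic mix 85/194 = 43.8%, Formula N 73/136 = 53.7% → Formula N
The synthetic mix wins each soil group but Formula N wins overall — the comparison reverses. The synthetic mix's plots skew toward loam, which has a lower base rate.

No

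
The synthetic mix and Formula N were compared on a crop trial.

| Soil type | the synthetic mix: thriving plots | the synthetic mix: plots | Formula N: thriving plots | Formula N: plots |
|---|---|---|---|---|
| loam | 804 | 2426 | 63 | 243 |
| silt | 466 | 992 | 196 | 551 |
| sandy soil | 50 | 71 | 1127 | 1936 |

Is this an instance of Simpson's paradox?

Yes

Loam: the synthetic mix 804/2426 = 33.1%, Formula N 63/243 = 25.9% → the synthetic mix
Silt: the synthetic mix 466/992 = 47.0%, Formula N 196/551 = 35.6% → the synthetic mix
Sandy soil: the synthetic mix 50/71 = 70.4%, Formula N 1127/1936 = 58.2% → the synthetic mix
Overall: the synthetic mix 1320/3489 = 37.8%, Formula N 1386/2730 = 50.8% → Formula N
The synthetic mix wins each soil group but Formula N wins overall — the comparison reverses. The synthetic mix's plots skew toward loam, which has a lower base rate.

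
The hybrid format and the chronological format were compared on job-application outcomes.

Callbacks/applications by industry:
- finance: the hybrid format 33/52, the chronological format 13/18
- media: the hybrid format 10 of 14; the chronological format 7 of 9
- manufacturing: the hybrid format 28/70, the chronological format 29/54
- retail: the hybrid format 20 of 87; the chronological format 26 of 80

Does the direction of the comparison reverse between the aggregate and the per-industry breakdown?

Finance: the hybrid format 33/52 = 63.5%, the chronological format 13/18 = 72.2% → the chronological format
Media: the hybrid format 10/14 = 71.4%, the chronological format 7/9 = 77.8% → the chronological format
Manufacturing: the hybrid format 28/70 = 40.0%, the chronological format 29/54 = 53.7% → the chronological format
Retail: the hybrid format 20/87 = 23.0%, the chronological format 26/80 = 32.5% → the chronological format
Overall: the hybrid format 91/223 = 40.8%, the chronological format 75/161 = 46.6% → the chronological format
The chronological format wins overall and in every industry group — no reversal.

No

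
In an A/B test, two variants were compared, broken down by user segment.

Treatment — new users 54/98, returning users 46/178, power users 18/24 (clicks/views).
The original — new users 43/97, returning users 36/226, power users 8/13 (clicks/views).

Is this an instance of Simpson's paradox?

No

New users: Treatment 54/98 = 55.1%, the original 43/97 = 44.3% → Treatment
Returning users: Treatment 46/178 = 25.8%, the original 36/226 = 15.9% → Treatment
Power users: Treatment 18/24 = 75.0%, the original 8/13 = 61.5% → Treatment
Overall: Treatment 118/300 = 39.3%, the original 87/336 = 25.9% → Treatment
Treatment wins overall and in every user group — no reversal.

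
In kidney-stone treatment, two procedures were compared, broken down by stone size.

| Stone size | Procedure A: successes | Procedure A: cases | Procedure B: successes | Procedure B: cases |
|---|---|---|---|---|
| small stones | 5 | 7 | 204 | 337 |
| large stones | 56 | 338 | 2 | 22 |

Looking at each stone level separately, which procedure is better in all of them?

Small stones: Procedure A 5/7 = 71.4%, Procedure B 204/337 = 60.5% → Procedure A
Large stones: Procedure A 56/338 = 16.6%, Procedure B 2/22 = 9.1% → Procedure A
Procedure A has the higher rate in both groups.

Procedure A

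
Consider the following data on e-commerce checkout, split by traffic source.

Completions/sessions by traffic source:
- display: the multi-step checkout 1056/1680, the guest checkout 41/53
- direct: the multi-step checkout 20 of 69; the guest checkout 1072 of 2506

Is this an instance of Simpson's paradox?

Yes

Display: the multi-step checkout 1056/1680 = 62.9%, the guest checkout 41/53 = 77.4% → the guest checkout
Direct: the multi-step checkout 20/69 = 29.0%, the guest checkout 1072/2506 = 42.8% → the guest checkout
Overall: the multi-step checkout 1076/1749 = 61.5%, the guest checkout 1113/2559 = 43.5% → the multi-step checkout
The guest checkout wins each traffic group but the multi-step checkout wins overall — the comparison reverses. The guest checkout's sessions skew toward direct, which has a lower base rate.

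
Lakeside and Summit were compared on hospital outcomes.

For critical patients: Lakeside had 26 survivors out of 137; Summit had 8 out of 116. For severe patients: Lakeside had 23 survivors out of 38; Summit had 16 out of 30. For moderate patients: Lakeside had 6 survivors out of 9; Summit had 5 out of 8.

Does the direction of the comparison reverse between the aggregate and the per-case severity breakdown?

Critical: Lakeside 26/137 = 19.0%, Summit 8/116 = 6.9% → Lakeside
Severe: Lakeside 23/38 = 60.5%, Summit 16/30 = 53.3% → Lakeside
Moderate: Lakeside 6/9 = 66.7%, Summit 5/8 = 62.5% → Lakeside
Overall: Lakeside 55/184 = 29.9%, Summit 29/154 = 18.8% → Lakeside
Lakeside wins overall and in every case group — no reversal.

No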